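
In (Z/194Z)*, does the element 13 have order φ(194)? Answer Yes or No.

φ(194) = φ(2)·φ(97) = 1·96 = 96 = 2^5 · 3.
Test 13^(96/q) mod 194 for each prime factor q of 96:
13^48 ≡ 193 (mod 194)  [q = 2: ≢ 1 ✓]
13^32 ≡ 35 (mod 194)  [q = 3: ≢ 1 ✓]
All checks pass, so 13 has order 96 and is a primitive root modulo 194.

Yes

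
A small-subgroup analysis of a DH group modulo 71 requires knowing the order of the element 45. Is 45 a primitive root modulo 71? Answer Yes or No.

No

φ(71) = 71 − 1 = 70 = 2 · 5 · 7.
An element g generates (Z/71Z)^× iff g^(70/q) ≢ 1 (mod 71) for each prime q ∈ {2, 5, 7}.
45^35 ≡ 1 (mod 71)  [q = 2: ≡ 1 ✗]
45^14 ≡ 1 (mod 71)  [q = 5: ≡ 1 ✗]
45^10 ≡ 32 (mod 71)  [q = 7: ≢ 1 ✓]
45^35 ≡ 1 shows ord(45) | 35, strictly less than φ(71); not a primitive root.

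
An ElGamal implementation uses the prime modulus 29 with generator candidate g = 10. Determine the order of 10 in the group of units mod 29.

28

By Lagrange's theorem, ord_29(10) divides φ(29) = 29 − 1 = 28 = 2^2 · 7.
Divisors of 28: 1, 2, 4, 7, 14, 28.
Test each divisor d:
10^1 ≡ 10 (mod 29)
10^2 ≡ 13 (mod 29)
10^4 ≡ 24 (mod 29)
10^7 ≡ 17 (mod 29)
10^14 ≡ 28 (mod 29)
10^28 ≡ 1 (mod 29) ✓
Therefore the multiplicative order of 10 modulo 29 is 28.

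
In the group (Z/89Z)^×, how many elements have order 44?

20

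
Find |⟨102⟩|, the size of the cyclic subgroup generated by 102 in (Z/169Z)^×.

By Lagrange's theorem, ord_169(102) divides φ(169) = φ(13^2) = 13·(13−1) = 156 = 2^2 · 3 · 13.
Divisors of 156: 1, 2, 3, 4, 6, 12, 13, 26, 39, 52, 78, 156.
Test each divisor d:
102^1 ≡ 102
102^2 ≡ 95
102^3 ≡ 57
102^4 ≡ 68
102^6 ≡ 38
102^12 ≡ 92
102^13 ≡ 89
102^26 ≡ 147
102^39 ≡ 70
102^52 ≡ 146
102^78 ≡ 168
102^156 ≡ 1
Therefore the multiplicative order of 102 modulo 169 is 156.

156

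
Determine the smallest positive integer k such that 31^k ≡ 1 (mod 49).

6

By Lagrange's theorem, ord_49(31) divides φ(49) = φ(7^2) = 7·(7−1) = 42 = 2 · 3 · 7.
Divisors of 42: 1, 2, 3, 6, 7, 14, 21, 42.
Check 31^d mod 49 for each divisor in increasing order:
31^1 ≡ 31 (mod 49)
31^2 ≡ 30 (mod 49)
31^3 ≡ 48 (mod 49)
31^6 ≡ 1 (mod 49) ✓
So ord_49(31) = 6.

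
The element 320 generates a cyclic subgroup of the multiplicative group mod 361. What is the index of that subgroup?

2

Since 320 ∈ (Z/361Z)^×, its order divides φ(361) = φ(19^2) = 19·(19−1) = 342 = 2 · 3^2 · 19.
Divisors of 342: 1, 2, 3, 6, 9, 18, 19, 38, 57, 114, 171, 342.
Compute 320^d (mod 361) for the divisors d until we hit 1:
320^1 ≡ 320
320^2 ≡ 237
320^3 ≡ 30
320^6 ≡ 178
320^9 ≡ 286
320^18 ≡ 210
320^19 ≡ 54
320^38 ≡ 28
320^57 ≡ 68
320^114 ≡ 292
320^171 ≡ 1
The order of 320 is 171, so the subgroup it generates has 171 elements.
[(Z/361Z)^× : ⟨320⟩] = 342/171 = 2.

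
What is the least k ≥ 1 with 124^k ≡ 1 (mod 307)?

306

By Lagrange's theorem, ord_307(124) divides φ(307) = 307 − 1 = 306 = 2 · 3^2 · 17.
Divisors of 306: 1, 2, 3, 6, 9, 17, 18, 34, 51, 102, 153, 306.
Compute 124^d (mod 307) for the divisors d until we hit 1:
124^1 ≡ 124
124^2 ≡ 26
124^3 ≡ 154
124^6 ≡ 77
124^9 ≡ 192
124^17 ≡ 20
124^18 ≡ 24
124^34 ≡ 93
124^51 ≡ 18
124^102 ≡ 17
124^153 ≡ 306
124^306 ≡ 1
Hence ord(124) = 306.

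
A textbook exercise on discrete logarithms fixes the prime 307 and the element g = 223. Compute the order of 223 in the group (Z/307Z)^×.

ord(223) | φ(307) = 307 − 1 = 306 = 2 · 3^2 · 17.
Divisors of 306: 1, 2, 3, 6, 9, 17, 18, 34, 51, 102, 153, 306.
Check 223^d mod 307 for each divisor in increasing order:
223^1 ≡ 223 (mod 307)
223^2 ≡ 302 (mod 307)
223^3 ≡ 113 (mod 307)
223^6 ≡ 182 (mod 307)
223^9 ≡ 304 (mod 307)
223^17 ≡ 274 (mod 307)
223^18 ≡ 9 (mod 307)
223^34 ≡ 168 (mod 307)
223^51 ≡ 289 (mod 307)
223^102 ≡ 17 (mod 307)
223^153 ≡ 1 (mod 307) ✓
Therefore the multiplicative order of 223 modulo 307 is 153.

153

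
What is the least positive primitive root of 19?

φ(19) = 19 − 1 = 18 = 2 · 3^2.
Test candidates g = 2, 3, … against the prime factors q ∈ {2, 3} of φ(19): g is a generator iff g^(18/q) ≢ 1 for every such q.
g = 2: 2^9 ≡ 18; 2^6 ≡ 7 — none is 1, so 2 is a primitive root.
Hence the least primitive root of 19 is 2.

2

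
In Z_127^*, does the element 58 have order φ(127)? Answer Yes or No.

Yes

φ(127) = 127 − 1 = 126 = 2 · 3^2 · 7.
Test 58^(126/q) mod 127 for each prime factor q of 126:
58^63 ≡ 126 (mod 127)  [q = 2: ≢ 1 ✓]
58^42 ≡ 19 (mod 127)  [q = 3: ≢ 1 ✓]
58^18 ≡ 64 (mod 127)  [q = 7: ≢ 1 ✓]
All checks pass, so 58 has order 126 and is a primitive root modulo 127.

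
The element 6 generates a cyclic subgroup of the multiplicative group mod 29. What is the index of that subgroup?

2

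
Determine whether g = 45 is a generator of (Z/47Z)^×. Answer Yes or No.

Yes

φ(47) = 47 − 1 = 46 = 2 · 23.
It suffices to check that the order of 45 is not a proper divisor of 46: compute 45^(46/q) for q ∈ {2, 23}.
45^23 ≡ 46 (mod 47)  [q = 2: ≢ 1 ✓]
45^2 ≡ 4 (mod 47)  [q = 23: ≢ 1 ✓]
None equal 1, so ord_47(45) = 46: 45 is a primitive root.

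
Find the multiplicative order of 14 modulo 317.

The order of 14 must divide φ(317) = 317 − 1 = 316 = 2^2 · 79.
Divisors of 316: 1, 2, 4, 79, 158, 316.
Evaluate successive powers at the divisors of 316:
14^1 ≡ 14 (mod 317)
14^2 ≡ 196 (mod 317)
14^4 ≡ 59 (mod 317)
14^79 ≡ 114 (mod 317)
14^158 ≡ 316 (mod 317)
14^316 ≡ 1 (mod 317) ✓
Therefore the multiplicative order of 14 modulo 317 is 316.

316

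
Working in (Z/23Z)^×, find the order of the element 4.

By Lagrange's theorem, ord_23(4) divides φ(23) = 23 − 1 = 22 = 2 · 11.
Divisors of 22: 1, 2, 11, 22.
Evaluate successive powers at the divisors of 22:
4^1 ≡ 4
4^2 ≡ 16
4^11 ≡ 1
Therefore the multiplicative order of 4 modulo 23 is 11.

11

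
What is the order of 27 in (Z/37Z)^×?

6

By Lagrange's theorem, ord_37(27) divides φ(37) = 37 − 1 = 36 = 2^2 · 3^2.
Divisors of 36: 1, 2, 3, 4, 6, 9, 12, 18, 36.
Test each divisor d:
27^1 ≡ 27 (mod 37)
27^2 ≡ 26 (mod 37)
27^3 ≡ 36 (mod 37)
27^4 ≡ 10 (mod 37)
27^6 ≡ 1 (mod 37) ✓
Hence ord(27) = 6.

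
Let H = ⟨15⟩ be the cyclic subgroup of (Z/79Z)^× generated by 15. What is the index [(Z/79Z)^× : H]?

The order of 15 must divide φ(79) = 79 − 1 = 78 = 2 · 3 · 13.
Divisors of 78: 1, 2, 3, 6, 13, 26, 39, 78.
Compute 15^d (mod 79) for the divisors d until we hit 1:
15^1 ≡ 15 (mod 79)
15^2 ≡ 67 (mod 79)
15^3 ≡ 57 (mod 79)
15^6 ≡ 10 (mod 79)
15^13 ≡ 78 (mod 79)
15^26 ≡ 1 (mod 79) ✓
The order of 15 is 26, so the subgroup it generates has 26 elements.
[(Z/79Z)^× : ⟨15⟩] = 78/26 = 3.

3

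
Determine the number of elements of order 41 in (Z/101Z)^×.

0

φ(101) = 101 − 1 = 100 = 2^2 · 5^2.
Since (Z/101Z)^× is cyclic of order 100, the number of elements of order d is φ(d) when d | 100 and 0 otherwise.
Since 41 ∤ 100, the count is 0.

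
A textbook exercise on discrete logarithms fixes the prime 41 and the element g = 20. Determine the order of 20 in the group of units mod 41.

Since 20 ∈ (Z/41Z)^×, its order divides φ(41) = 41 − 1 = 40 = 2^3 · 5.
Divisors of 40: 1, 2, 4, 5, 8, 10, 20, 40.
Test each divisor d:
20^1 ≡ 20
20^2 ≡ 31
20^4 ≡ 18
20^5 ≡ 32
20^8 ≡ 37
20^10 ≡ 40
20^20 ≡ 1
Therefore the multiplicative order of 20 modulo 41 is 20.

20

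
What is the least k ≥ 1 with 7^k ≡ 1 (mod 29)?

7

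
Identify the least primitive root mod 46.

5

φ(46) = φ(2)·φ(23) = 1·22 = 22 = 2 · 11.
g is a primitive root iff g^(22/q) ≢ 1 (mod 46) for each prime q ∈ {2, 11}.
g = 2: gcd(2, 46) = 2 > 1, not a unit — skip.
g = 3: 3^11 ≡ 1 — hits 1, so not a primitive root.
g = 4: gcd(4, 46) = 2 > 1, not a unit — skip.
g = 5: 5^11 ≡ 45; 5^2 ≡ 25 — none is 1, so 5 is a primitive root.
So 5 is the smallest generator of (Z/46Z)^×.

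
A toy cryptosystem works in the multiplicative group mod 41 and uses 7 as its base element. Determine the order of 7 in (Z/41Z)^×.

By Lagrange's theorem, ord_41(7) divides φ(41) = 41 − 1 = 40 = 2^3 · 5.
Divisors of 40: 1, 2, 4, 5, 8, 10, 20, 40.
Test each divisor d:
7^1 ≡ 7 (mod 41)
7^2 ≡ 8 (mod 41)
7^4 ≡ 23 (mod 41)
7^5 ≡ 38 (mod 41)
7^8 ≡ 37 (mod 41)
7^10 ≡ 9 (mod 41)
7^20 ≡ 40 (mod 41)
7^40 ≡ 1 (mod 41) ✓
Hence ord(7) = 40.

40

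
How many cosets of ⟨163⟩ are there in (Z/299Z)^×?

2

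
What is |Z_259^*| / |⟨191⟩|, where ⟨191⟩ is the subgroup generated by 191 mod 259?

18

Since 191 ∈ (Z/259Z)^×, its order divides φ(259) = φ(7·37) = (7−1)·(37−1) = 6·36 = 216 = 2^3 · 3^3.
Divisors of 216: 1, 2, 3, 4, 6, 8, 9, 12, 18, 24, 27, 36, 54, 72, 108, 216.
Compute 191^d (mod 259) for the divisors d until we hit 1:
191^1 ≡ 191
191^2 ≡ 221
191^3 ≡ 253
191^4 ≡ 149
191^6 ≡ 36
191^8 ≡ 186
191^9 ≡ 43
191^12 ≡ 1
So ord_259(191) = 12, hence |⟨191⟩| = 12.
[(Z/259Z)^× : ⟨191⟩] = 216/12 = 18.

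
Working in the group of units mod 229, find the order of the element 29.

228

The order of 29 must divide φ(229) = 229 − 1 = 228 = 2^2 · 3 · 19.
Divisors of 228: 1, 2, 3, 4, 6, 12, 19, 38, 57, 76, 114, 228.
Check 29^d mod 229 for each divisor in increasing order:
29^1 ≡ 29 (mod 229)
29^2 ≡ 154 (mod 229)
29^3 ≡ 115 (mod 229)
29^4 ≡ 129 (mod 229)
29^6 ≡ 172 (mod 229)
29^12 ≡ 43 (mod 229)
29^19 ≡ 140 (mod 229)
29^38 ≡ 135 (mod 229)
29^57 ≡ 122 (mod 229)
29^76 ≡ 134 (mod 229)
29^114 ≡ 228 (mod 229)
29^228 ≡ 1 (mod 229) ✓
The smallest such exponent is 228, so the order of 29 is 228.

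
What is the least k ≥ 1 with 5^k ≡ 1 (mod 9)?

By Lagrange's theorem, ord_9(5) divides φ(9) = φ(3^2) = 3·(3−1) = 6 = 2 · 3.
Divisors of 6: 1, 2, 3, 6.
Evaluate successive powers at the divisors of 6:
5^1 ≡ 5 (mod 9)
5^2 ≡ 7 (mod 9)
5^3 ≡ 8 (mod 9)
5^6 ≡ 1 (mod 9) ✓
Hence ord(5) = 6.

6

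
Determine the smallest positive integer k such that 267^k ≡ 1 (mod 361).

19

Since 267 ∈ (Z/361Z)^×, its order divides φ(361) = φ(19^2) = 19·(19−1) = 342 = 2 · 3^2 · 19.
Divisors of 342: 1, 2, 3, 6, 9, 18, 19, 38, 57, 114, 171, 342.
Check 267^d mod 361 for each divisor in increasing order:
267^1 ≡ 267 (mod 361)
267^2 ≡ 172 (mod 361)
267^3 ≡ 77 (mod 361)
267^6 ≡ 153 (mod 361)
267^9 ≡ 229 (mod 361)
267^18 ≡ 96 (mod 361)
267^19 ≡ 1 (mod 361) ✓
The smallest such exponent is 19, so the order of 267 is 19.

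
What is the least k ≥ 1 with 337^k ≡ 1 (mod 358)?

89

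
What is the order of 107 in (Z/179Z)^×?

89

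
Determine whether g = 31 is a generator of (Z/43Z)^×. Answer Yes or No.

No

φ(43) = 43 − 1 = 42 = 2 · 3 · 7.
It suffices to check that the order of 31 is not a proper divisor of 42: compute 31^(42/q) for q ∈ {2, 3, 7}.
31^21 ≡ 1 (mod 43)  [q = 2: ≡ 1 ✗]
31^14 ≡ 36 (mod 43)  [q = 3: ≢ 1 ✓]
31^6 ≡ 21 (mod 43)  [q = 7: ≢ 1 ✓]
31^21 ≡ 1 shows ord(31) | 21, strictly less than φ(43); not a primitive root.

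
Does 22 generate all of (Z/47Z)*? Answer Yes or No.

φ(47) = 47 − 1 = 46 = 2 · 23.
Test 22^(46/q) mod 47 for each prime factor q of 46:
22^23 ≡ 46 (mod 47)  [q = 2: ≢ 1 ✓]
22^2 ≡ 14 (mod 47)  [q = 23: ≢ 1 ✓]
All checks pass, so 22 has order 46 and is a primitive root modulo 47.

Yes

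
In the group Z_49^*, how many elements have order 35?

0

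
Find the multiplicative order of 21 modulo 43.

ord(21) | φ(43) = 43 − 1 = 42 = 2 · 3 · 7.
Divisors of 42: 1, 2, 3, 6, 7, 14, 21, 42.
Compute 21^d (mod 43) for the divisors d until we hit 1:
21^1 ≡ 21
21^2 ≡ 11
21^3 ≡ 16
21^6 ≡ 41
21^7 ≡ 1
Therefore the multiplicative order of 21 modulo 43 is 7.

7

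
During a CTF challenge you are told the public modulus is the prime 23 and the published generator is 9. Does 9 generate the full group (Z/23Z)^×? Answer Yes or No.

φ(23) = 23 − 1 = 22 = 2 · 11.
It suffices to check that the order of 9 is not a proper divisor of 22: compute 9^(22/q) for q ∈ {2, 11}.
9^11 ≡ 1 (mod 23)  [q = 2: ≡ 1 ✗]
9^2 ≡ 12 (mod 23)  [q = 11: ≢ 1 ✓]
The check at q = 2 fails, so 9 generates a proper subgroup.

No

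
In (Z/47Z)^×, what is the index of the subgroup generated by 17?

2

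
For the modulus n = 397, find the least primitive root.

φ(397) = 397 − 1 = 396 = 2^2 · 3^2 · 11.
Test candidates g = 2, 3, … against the prime factors q ∈ {2, 3, 11} of φ(397): g is a generator iff g^(396/q) ≢ 1 for every such q.
g = 2: 2^198 ≡ 396; 2^132 ≡ 1 — hits 1, so not a primitive root.
g = 3: 3^198 ≡ 1 — hits 1, so not a primitive root.
g = 4: 4^198 ≡ 1 — hits 1, so not a primitive root.
g = 5: 5^198 ≡ 396; 5^132 ≡ 362; 5^36 ≡ 290 — none is 1, so 5 is a primitive root.
So 5 is the smallest generator of (Z/397Z)^×.

5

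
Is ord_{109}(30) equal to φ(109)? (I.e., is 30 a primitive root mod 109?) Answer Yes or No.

Yes

φ(109) = 109 − 1 = 108 = 2^2 · 3^3.
30 is a primitive root mod 109 iff 30^(φ(109)/q) ≢ 1 for every prime q | φ(109), i.e. q ∈ {2, 3}.
30^54 ≡ 108 (mod 109)  [q = 2: ≢ 1 ✓]
30^36 ≡ 45 (mod 109)  [q = 3: ≢ 1 ✓]
All checks pass, so 30 has order 108 and is a primitive root modulo 109.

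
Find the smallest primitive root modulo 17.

3

φ(17) = 17 − 1 = 16 = 2^4.
g is a primitive root iff g^(16/q) ≢ 1 (mod 17) for each prime q ∈ {2}.
g = 2: 2^8 ≡ 1 — hits 1, so not a primitive root.
g = 3: 3^8 ≡ 16 — none is 1, so 3 is a primitive root.
So 3 is the smallest generator of (Z/17Z)^×.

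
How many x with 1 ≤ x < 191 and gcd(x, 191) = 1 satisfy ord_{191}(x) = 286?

φ(191) = 191 − 1 = 190 = 2 · 5 · 19.
Since (Z/191Z)^× is cyclic of order 190, the number of elements of order d is φ(d) when d | 190 and 0 otherwise.
Here 190 is not a multiple of 286, so there are no elements of order 286.

0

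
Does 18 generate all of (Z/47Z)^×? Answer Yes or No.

No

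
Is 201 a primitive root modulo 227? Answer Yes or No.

Yes

φ(227) = 227 − 1 = 226 = 2 · 113.
201 is a primitive root mod 227 iff 201^(φ(227)/q) ≢ 1 for every prime q | φ(227), i.e. q ∈ {2, 113}.
201^113 ≡ 226 (mod 227)  [q = 2: ≢ 1 ✓]
201^2 ≡ 222 (mod 227)  [q = 113: ≢ 1 ✓]
All checks pass, so 201 has order 226 and is a primitive root modulo 227.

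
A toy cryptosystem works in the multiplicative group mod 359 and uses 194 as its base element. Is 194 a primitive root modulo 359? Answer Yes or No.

Yes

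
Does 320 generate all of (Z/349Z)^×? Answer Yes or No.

No

φ(349) = 349 − 1 = 348 = 2^2 · 3 · 29.
An element g generates (Z/349Z)^× iff g^(348/q) ≢ 1 (mod 349) for each prime q ∈ {2, 3, 29}.
320^174 ≡ 1 (mod 349)  [q = 2: ≡ 1 ✗]
320^116 ≡ 122 (mod 349)  [q = 3: ≢ 1 ✓]
320^12 ≡ 257 (mod 349)  [q = 29: ≢ 1 ✓]
320^174 ≡ 1 shows ord(320) | 174, strictly less than φ(349); not a primitive root.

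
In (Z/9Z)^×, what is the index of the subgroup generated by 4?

The order of 4 must divide φ(9) = φ(3^2) = 3·(3−1) = 6 = 2 · 3.
Divisors of 6: 1, 2, 3, 6.
Compute 4^d (mod 9) for the divisors d until we hit 1:
4^1 ≡ 4 (mod 9)
4^2 ≡ 7 (mod 9)
4^3 ≡ 1 (mod 9) ✓
Thus |⟨4⟩| = ord(4) = 3.
The index is φ(9) / ord(4) = 6 / 3 = 2.

2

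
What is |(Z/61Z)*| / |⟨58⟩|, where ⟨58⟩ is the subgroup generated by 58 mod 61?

12

By Lagrange's theorem, ord_61(58) divides φ(61) = 61 − 1 = 60 = 2^2 · 3 · 5.
Divisors of 60: 1, 2, 3, 4, 5, 6, 10, 12, 15, 20, 30, 60.
Test each divisor d:
58^1 ≡ 58
58^2 ≡ 9
58^3 ≡ 34
58^4 ≡ 20
58^5 ≡ 1
The order of 58 is 5, so the subgroup it generates has 5 elements.
The index is φ(61) / ord(58) = 60 / 5 = 12.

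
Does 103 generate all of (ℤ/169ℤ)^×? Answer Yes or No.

No

φ(169) = φ(13^2) = 13·(13−1) = 156 = 2^2 · 3 · 13.
An element g generates (Z/169Z)^× iff g^(156/q) ≢ 1 (mod 169) for each prime q ∈ {2, 3, 13}.
103^78 ≡ 1 (mod 169)  [q = 2: ≡ 1 ✗]
103^52 ≡ 1 (mod 169)  [q = 3: ≡ 1 ✗]
103^12 ≡ 105 (mod 169)  [q = 13: ≢ 1 ✓]
103^78 ≡ 1 shows ord(103) | 78, strictly less than φ(169); not a primitive root.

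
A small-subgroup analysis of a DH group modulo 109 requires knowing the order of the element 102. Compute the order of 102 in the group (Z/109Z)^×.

The order of 102 must divide φ(109) = 109 − 1 = 108 = 2^2 · 3^3.
Divisors of 108: 1, 2, 3, 4, 6, 9, 12, 18, 27, 36, 54, 108.
Check 102^d mod 109 for each divisor in increasing order:
102^1 ≡ 102
102^2 ≡ 49
102^3 ≡ 93
102^4 ≡ 3
102^6 ≡ 38
102^9 ≡ 46
102^12 ≡ 27
102^18 ≡ 45
102^27 ≡ 108
102^36 ≡ 63
102^54 ≡ 1
Therefore the multiplicative order of 102 modulo 109 is 54.

54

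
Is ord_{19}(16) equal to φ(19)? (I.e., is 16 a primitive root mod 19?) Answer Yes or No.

φ(19) = 19 − 1 = 18 = 2 · 3^2.
An element g generates (Z/19Z)^× iff g^(18/q) ≢ 1 (mod 19) for each prime q ∈ {2, 3}.
16^9 ≡ 1 (mod 19)  [q = 2: ≡ 1 ✗]
16^6 ≡ 7 (mod 19)  [q = 3: ≢ 1 ✓]
Since 16^9 ≡ 1, the order of 16 divides 9 < 18, so 16 is not a primitive root.

No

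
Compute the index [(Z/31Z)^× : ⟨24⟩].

1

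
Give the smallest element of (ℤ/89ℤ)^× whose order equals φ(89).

3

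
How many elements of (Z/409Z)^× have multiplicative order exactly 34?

16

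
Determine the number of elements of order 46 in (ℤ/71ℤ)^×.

φ(71) = 71 − 1 = 70 = 2 · 5 · 7.
(Z/71Z)^× is cyclic (|G| = 70); a cyclic group of order m has exactly φ(d) elements of each order d | m, and none otherwise.
Since 46 ∤ 70, the count is 0.

0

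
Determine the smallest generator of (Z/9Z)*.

2

φ(9) = φ(3^2) = 3·(3−1) = 6 = 2 · 3.
g is a primitive root iff g^(6/q) ≢ 1 (mod 9) for each prime q ∈ {2, 3}.
g = 2: 2^3 ≡ 8; 2^2 ≡ 4 — none is 1, so 2 is a primitive root.
Hence the least primitive root of 9 is 2.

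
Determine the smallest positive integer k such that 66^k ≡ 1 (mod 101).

100

The order of 66 must divide φ(101) = 101 − 1 = 100 = 2^2 · 5^2.
Divisors of 100: 1, 2, 4, 5, 10, 20, 25, 50, 100.
Test each divisor d:
66^1 ≡ 66 (mod 101)
66^2 ≡ 13 (mod 101)
66^4 ≡ 68 (mod 101)
66^5 ≡ 44 (mod 101)
66^10 ≡ 17 (mod 101)
66^20 ≡ 87 (mod 101)
66^25 ≡ 91 (mod 101)
66^50 ≡ 100 (mod 101)
66^100 ≡ 1 (mod 101) ✓
So ord_101(66) = 100.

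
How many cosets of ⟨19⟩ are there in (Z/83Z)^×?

1

Since 19 ∈ (Z/83Z)^×, its order divides φ(83) = 83 − 1 = 82 = 2 · 41.
Divisors of 82: 1, 2, 41, 82.
Compute 19^d (mod 83) for the divisors d until we hit 1:
19^1 ≡ 19 (mod 83)
19^2 ≡ 29 (mod 83)
19^41 ≡ 82 (mod 83)
19^82 ≡ 1 (mod 83) ✓
So ord_83(19) = 82, hence |⟨19⟩| = 82.
Index = |(Z/83Z)^×| / |⟨19⟩| = 82 / 82 = 1.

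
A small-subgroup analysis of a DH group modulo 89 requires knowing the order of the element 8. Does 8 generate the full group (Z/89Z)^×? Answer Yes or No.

No

φ(89) = 89 − 1 = 88 = 2^3 · 11.
Test 8^(88/q) mod 89 for each prime factor q of 88:
8^44 ≡ 1 (mod 89)  [q = 2: ≡ 1 ✗]
8^8 ≡ 4 (mod 89)  [q = 11: ≢ 1 ✓]
The check at q = 2 fails, so 8 generates a proper subgroup.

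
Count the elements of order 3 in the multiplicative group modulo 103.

2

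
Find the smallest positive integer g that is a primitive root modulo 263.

φ(263) = 263 − 1 = 262 = 2 · 131.
g is a primitive root iff g^(262/q) ≢ 1 (mod 263) for each prime q ∈ {2, 131}.
g = 2: 2^131 ≡ 1 — hits 1, so not a primitive root.
g = 3: 3^131 ≡ 1 — hits 1, so not a primitive root.
g = 4: 4^131 ≡ 1 — hits 1, so not a primitive root.
g = 5: 5^131 ≡ 262; 5^2 ≡ 25 — none is 1, so 5 is a primitive root.
Hence the least primitive root of 263 is 5.

5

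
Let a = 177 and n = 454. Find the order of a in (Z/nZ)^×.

113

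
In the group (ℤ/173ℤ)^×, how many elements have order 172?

84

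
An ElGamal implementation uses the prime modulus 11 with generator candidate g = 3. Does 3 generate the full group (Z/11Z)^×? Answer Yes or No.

φ(11) = 11 − 1 = 10 = 2 · 5.
3 is a primitive root mod 11 iff 3^(φ(11)/q) ≢ 1 for every prime q | φ(11), i.e. q ∈ {2, 5}.
3^5 ≡ 1 (mod 11)  [q = 2: ≡ 1 ✗]
3^2 ≡ 9 (mod 11)  [q = 5: ≢ 1 ✓]
The check at q = 2 fails, so 3 generates a proper subgroup.

No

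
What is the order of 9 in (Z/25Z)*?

Since 9 ∈ (Z/25Z)^×, its order divides φ(25) = φ(5^2) = 5·(5−1) = 20 = 2^2 · 5.
Divisors of 20: 1, 2, 4, 5, 10, 20.
Evaluate successive powers at the divisors of 20:
9^1 ≡ 9 (mod 25)
9^2 ≡ 6 (mod 25)
9^4 ≡ 11 (mod 25)
9^5 ≡ 24 (mod 25)
9^10 ≡ 1 (mod 25) ✓
The smallest such exponent is 10, so the order of 9 is 10.

10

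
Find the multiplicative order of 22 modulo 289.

272

The order of 22 must divide φ(289) = φ(17^2) = 17·(17−1) = 272 = 2^4 · 17.
Divisors of 272: 1, 2, 4, 8, 16, 17, 34, 68, 136, 272.
Test each divisor d:
22^1 ≡ 22 (mod 289)
22^2 ≡ 195 (mod 289)
22^4 ≡ 166 (mod 289)
22^8 ≡ 101 (mod 289)
22^16 ≡ 86 (mod 289)
22^17 ≡ 158 (mod 289)
22^34 ≡ 110 (mod 289)
22^68 ≡ 251 (mod 289)
22^136 ≡ 288 (mod 289)
22^272 ≡ 1 (mod 289) ✓
Therefore the multiplicative order of 22 modulo 289 is 272.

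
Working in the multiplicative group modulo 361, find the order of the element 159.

ord(159) | φ(361) = φ(19^2) = 19·(19−1) = 342 = 2 · 3^2 · 19.
Divisors of 342: 1, 2, 3, 6, 9, 18, 19, 38, 57, 114, 171, 342.
Check 159^d mod 361 for each divisor in increasing order:
159^1 ≡ 159
159^2 ≡ 11
159^3 ≡ 305
159^6 ≡ 248
159^9 ≡ 191
159^18 ≡ 20
159^19 ≡ 292
159^38 ≡ 68
159^57 ≡ 1
Hence ord(159) = 57.

57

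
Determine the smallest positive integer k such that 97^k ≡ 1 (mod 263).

262

The order of 97 must divide φ(263) = 263 − 1 = 262 = 2 · 131.
Divisors of 262: 1, 2, 131, 262.
Compute 97^d (mod 263) for the divisors d until we hit 1:
97^1 ≡ 97
97^2 ≡ 204
97^131 ≡ 262
97^262 ≡ 1
So ord_263(97) = 262.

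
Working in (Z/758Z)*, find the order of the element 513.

378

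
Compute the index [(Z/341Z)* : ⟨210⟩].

10

The order of 210 must divide φ(341) = φ(11·31) = (11−1)·(31−1) = 10·30 = 300 = 2^2 · 3 · 5^2.
Divisors of 300: 1, 2, 3, 4, 5, 6, 10, 12, 15, 20, 25, 30, 50, 60, 75, 100, 150, 300.
Test each divisor d:
210^1 ≡ 210
210^2 ≡ 111
210^3 ≡ 122
210^4 ≡ 45
210^5 ≡ 243
210^6 ≡ 221
210^10 ≡ 56
210^12 ≡ 78
210^15 ≡ 309
210^20 ≡ 67
210^25 ≡ 254
210^30 ≡ 1
So ord_341(210) = 30, hence |⟨210⟩| = 30.
[(Z/341Z)^× : ⟨210⟩] = 300/30 = 10.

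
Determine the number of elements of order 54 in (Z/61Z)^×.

0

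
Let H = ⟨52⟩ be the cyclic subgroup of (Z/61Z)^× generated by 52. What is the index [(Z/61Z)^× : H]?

Since 52 ∈ (Z/61Z)^×, its order divides φ(61) = 61 − 1 = 60 = 2^2 · 3 · 5.
Divisors of 60: 1, 2, 3, 4, 5, 6, 10, 12, 15, 20, 30, 60.
Evaluate successive powers at the divisors of 60:
52^1 ≡ 52 (mod 61)
52^2 ≡ 20 (mod 61)
52^3 ≡ 3 (mod 61)
52^4 ≡ 34 (mod 61)
52^5 ≡ 60 (mod 61)
52^6 ≡ 9 (mod 61)
52^10 ≡ 1 (mod 61) ✓
Thus |⟨52⟩| = ord(52) = 10.
Index = |(Z/61Z)^×| / |⟨52⟩| = 60 / 10 = 6.

6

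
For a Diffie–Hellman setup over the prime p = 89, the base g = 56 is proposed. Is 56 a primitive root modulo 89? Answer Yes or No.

φ(89) = 89 − 1 = 88 = 2^3 · 11.
An element g generates (Z/89Z)^× iff g^(88/q) ≢ 1 (mod 89) for each prime q ∈ {2, 11}.
56^44 ≡ 88 (mod 89)  [q = 2: ≢ 1 ✓]
56^8 ≡ 16 (mod 89)  [q = 11: ≢ 1 ✓]
None equal 1, so ord_89(56) = 88: 56 is a primitive root.

Yes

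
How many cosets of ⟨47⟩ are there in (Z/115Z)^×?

22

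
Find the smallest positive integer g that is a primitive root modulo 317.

2

φ(317) = 317 − 1 = 316 = 2^2 · 79.
Test candidates g = 2, 3, … against the prime factors q ∈ {2, 79} of φ(317): g is a generator iff g^(316/q) ≢ 1 for every such q.
g = 2: 2^158 ≡ 316; 2^4 ≡ 16 — none is 1, so 2 is a primitive root.
Hence the least primitive root of 317 is 2.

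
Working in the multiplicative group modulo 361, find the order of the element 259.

114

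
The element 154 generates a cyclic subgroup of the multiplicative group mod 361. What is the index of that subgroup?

1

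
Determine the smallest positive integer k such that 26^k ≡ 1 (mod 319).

140

The order of 26 must divide φ(319) = φ(11·29) = (11−1)·(29−1) = 10·28 = 280 = 2^3 · 5 · 7.
Divisors of 280: 1, 2, 4, 5, 7, 8, 10, 14, 20, 28, 35, 40, 56, 70, 140, 280.
Evaluate successive powers at the divisors of 280:
26^1 ≡ 26 (mod 319)
26^2 ≡ 38 (mod 319)
26^4 ≡ 168 (mod 319)
26^5 ≡ 221 (mod 319)
26^7 ≡ 104 (mod 319)
26^8 ≡ 152 (mod 319)
26^10 ≡ 34 (mod 319)
26^14 ≡ 289 (mod 319)
26^20 ≡ 199 (mod 319)
26^28 ≡ 262 (mod 319)
26^35 ≡ 133 (mod 319)
26^40 ≡ 45 (mod 319)
26^56 ≡ 59 (mod 319)
26^70 ≡ 144 (mod 319)
26^140 ≡ 1 (mod 319) ✓
So ord_319(26) = 140.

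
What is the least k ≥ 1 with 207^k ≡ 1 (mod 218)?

The order of 207 must divide φ(218) = φ(2)·φ(109) = 1·108 = 108 = 2^2 · 3^3.
Divisors of 108: 1, 2, 3, 4, 6, 9, 12, 18, 27, 36, 54, 108.
Check 207^d mod 218 for each divisor in increasing order:
207^1 ≡ 207
207^2 ≡ 121
207^3 ≡ 195
207^4 ≡ 35
207^6 ≡ 93
207^9 ≡ 41
207^12 ≡ 147
207^18 ≡ 155
207^27 ≡ 33
207^36 ≡ 45
207^54 ≡ 217
207^108 ≡ 1
So ord_218(207) = 108.

108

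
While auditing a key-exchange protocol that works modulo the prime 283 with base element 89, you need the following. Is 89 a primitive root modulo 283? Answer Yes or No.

φ(283) = 283 − 1 = 282 = 2 · 3 · 47.
It suffices to check that the order of 89 is not a proper divisor of 282: compute 89^(282/q) for q ∈ {2, 3, 47}.
89^141 ≡ 1 (mod 283)  [q = 2: ≡ 1 ✗]
89^94 ≡ 44 (mod 283)  [q = 3: ≢ 1 ✓]
89^6 ≡ 256 (mod 283)  [q = 47: ≢ 1 ✓]
89^141 ≡ 1 shows ord(89) | 141, strictly less than φ(283); not a primitive root.

No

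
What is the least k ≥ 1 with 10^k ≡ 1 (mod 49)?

ord(10) | φ(49) = φ(7^2) = 7·(7−1) = 42 = 2 · 3 · 7.
Divisors of 42: 1, 2, 3, 6, 7, 14, 21, 42.
Compute 10^d (mod 49) for the divisors d until we hit 1:
10^1 ≡ 10 (mod 49)
10^2 ≡ 2 (mod 49)
10^3 ≡ 20 (mod 49)
10^6 ≡ 8 (mod 49)
10^7 ≡ 31 (mod 49)
10^14 ≡ 30 (mod 49)
10^21 ≡ 48 (mod 49)
10^42 ≡ 1 (mod 49) ✓
So ord_49(10) = 42.

42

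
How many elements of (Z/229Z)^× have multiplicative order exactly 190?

φ(229) = 229 − 1 = 228 = 2^2 · 3 · 19.
Since (Z/229Z)^× is cyclic of order 228, the number of elements of order d is φ(d) when d | 228 and 0 otherwise.
Here 228 is not a multiple of 190, so there are no elements of order 190.

0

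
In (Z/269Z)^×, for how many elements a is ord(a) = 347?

0

φ(269) = 269 − 1 = 268 = 2^2 · 67.
Since (Z/269Z)^× is cyclic of order 268, the number of elements of order d is φ(d) when d | 268 and 0 otherwise.
Here 268 is not a multiple of 347, so there are no elements of order 347.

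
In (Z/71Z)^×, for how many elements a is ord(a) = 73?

0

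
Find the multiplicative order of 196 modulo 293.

73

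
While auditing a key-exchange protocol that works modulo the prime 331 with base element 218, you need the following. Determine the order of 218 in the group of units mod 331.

330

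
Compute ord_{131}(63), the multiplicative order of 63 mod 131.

13

Since 63 ∈ (Z/131Z)^×, its order divides φ(131) = 131 − 1 = 130 = 2 · 5 · 13.
Divisors of 130: 1, 2, 5, 10, 13, 26, 65, 130.
Check 63^d mod 131 for each divisor in increasing order:
63^1 ≡ 63
63^2 ≡ 39
63^5 ≡ 62
63^10 ≡ 45
63^13 ≡ 1
Hence ord(63) = 13.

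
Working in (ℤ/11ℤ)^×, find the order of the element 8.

10

ord(8) | φ(11) = 11 − 1 = 10 = 2 · 5.
Divisors of 10: 1, 2, 5, 10.
Check 8^d mod 11 for each divisor in increasing order:
8^1 ≡ 8
8^2 ≡ 9
8^5 ≡ 10
8^10 ≡ 1
Therefore the multiplicative order of 8 modulo 11 is 10.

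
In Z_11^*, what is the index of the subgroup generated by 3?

Since 3 ∈ (Z/11Z)^×, its order divides φ(11) = 11 − 1 = 10 = 2 · 5.
Divisors of 10: 1, 2, 5, 10.
Check 3^d mod 11 for each divisor in increasing order:
3^1 ≡ 3 (mod 11)
3^2 ≡ 9 (mod 11)
3^5 ≡ 1 (mod 11) ✓
The order of 3 is 5, so the subgroup it generates has 5 elements.
Index = |(Z/11Z)^×| / |⟨3⟩| = 10 / 5 = 2.

2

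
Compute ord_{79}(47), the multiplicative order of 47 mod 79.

ord(47) | φ(79) = 79 − 1 = 78 = 2 · 3 · 13.
Divisors of 78: 1, 2, 3, 6, 13, 26, 39, 78.
Evaluate successive powers at the divisors of 78:
47^1 ≡ 47
47^2 ≡ 76
47^3 ≡ 17
47^6 ≡ 52
47^13 ≡ 56
47^26 ≡ 55
47^39 ≡ 78
47^78 ≡ 1
So ord_79(47) = 78.

78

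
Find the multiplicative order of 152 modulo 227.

226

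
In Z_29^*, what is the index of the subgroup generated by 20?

ord(20) | φ(29) = 29 − 1 = 28 = 2^2 · 7.
Divisors of 28: 1, 2, 4, 7, 14, 28.
Check 20^d mod 29 for each divisor in increasing order:
20^1 ≡ 20
20^2 ≡ 23
20^4 ≡ 7
20^7 ≡ 1
The order of 20 is 7, so the subgroup it generates has 7 elements.
[(Z/29Z)^× : ⟨20⟩] = 28/7 = 4.

4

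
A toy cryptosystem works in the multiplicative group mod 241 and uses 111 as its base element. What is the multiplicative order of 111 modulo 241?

ord(111) | φ(241) = 241 − 1 = 240 = 2^4 · 3 · 5.
Divisors of 240: 1, 2, 3, 4, 5, 6, 8, 10, 12, 15, 16, 20, 24, 30, 40, 48, 60, 80, 120, 240.
Evaluate successive powers at the divisors of 240:
111^1 ≡ 111 (mod 241)
111^2 ≡ 30 (mod 241)
111^3 ≡ 197 (mod 241)
111^4 ≡ 177 (mod 241)
111^5 ≡ 126 (mod 241)
111^6 ≡ 8 (mod 241)
111^8 ≡ 240 (mod 241)
111^10 ≡ 211 (mod 241)
111^12 ≡ 64 (mod 241)
111^15 ≡ 76 (mod 241)
111^16 ≡ 1 (mod 241) ✓
Hence ord(111) = 16.

16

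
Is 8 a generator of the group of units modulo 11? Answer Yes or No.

Yes

φ(11) = 11 − 1 = 10 = 2 · 5.
Test 8^(10/q) mod 11 for each prime factor q of 10:
8^5 ≡ 10 (mod 11)  [q = 2: ≢ 1 ✓]
8^2 ≡ 9 (mod 11)  [q = 5: ≢ 1 ✓]
Every test exponent gives a nontrivial residue, hence 8 generates the full group.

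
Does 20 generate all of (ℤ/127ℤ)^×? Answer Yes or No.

No

φ(127) = 127 − 1 = 126 = 2 · 3^2 · 7.
It suffices to check that the order of 20 is not a proper divisor of 126: compute 20^(126/q) for q ∈ {2, 3, 7}.
20^63 ≡ 126 (mod 127)  [q = 2: ≢ 1 ✓]
20^42 ≡ 1 (mod 127)  [q = 3: ≡ 1 ✗]
20^18 ≡ 1 (mod 127)  [q = 7: ≡ 1 ✗]
The check at q = 3 fails, so 20 generates a proper subgroup.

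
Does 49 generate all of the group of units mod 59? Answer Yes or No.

φ(59) = 59 − 1 = 58 = 2 · 29.
An element g generates (Z/59Z)^× iff g^(58/q) ≢ 1 (mod 59) for each prime q ∈ {2, 29}.
49^29 ≡ 1 (mod 59)  [q = 2: ≡ 1 ✗]
49^2 ≡ 41 (mod 59)  [q = 29: ≢ 1 ✓]
The check at q = 2 fails, so 49 generates a proper subgroup.

No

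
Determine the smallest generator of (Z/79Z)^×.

3

φ(79) = 79 − 1 = 78 = 2 · 3 · 13.
Test candidates g = 2, 3, … against the prime factors q ∈ {2, 3, 13} of φ(79): g is a generator iff g^(78/q) ≢ 1 for every such q.
g = 2: 2^39 ≡ 1 — hits 1, so not a primitive root.
g = 3: 3^39 ≡ 78; 3^26 ≡ 23; 3^6 ≡ 18 — none is 1, so 3 is a primitive root.
Hence the least primitive root of 79 is 3.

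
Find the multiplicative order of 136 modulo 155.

30

ord(136) | φ(155) = φ(5·31) = (5−1)·(31−1) = 4·30 = 120 = 2^3 · 3 · 5.
Divisors of 120: 1, 2, 3, 4, 5, 6, 8, 10, 12, 15, 20, 24, 30, 40, 60, 120.
Check 136^d mod 155 for each divisor in increasing order:
136^1 ≡ 136 (mod 155)
136^2 ≡ 51 (mod 155)
136^3 ≡ 116 (mod 155)
136^4 ≡ 121 (mod 155)
136^5 ≡ 26 (mod 155)
136^6 ≡ 126 (mod 155)
136^8 ≡ 71 (mod 155)
136^10 ≡ 56 (mod 155)
136^12 ≡ 66 (mod 155)
136^15 ≡ 61 (mod 155)
136^20 ≡ 36 (mod 155)
136^24 ≡ 16 (mod 155)
136^30 ≡ 1 (mod 155) ✓
Therefore the multiplicative order of 136 modulo 155 is 30.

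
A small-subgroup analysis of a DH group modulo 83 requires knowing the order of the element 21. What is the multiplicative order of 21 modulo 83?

The order of 21 must divide φ(83) = 83 − 1 = 82 = 2 · 41.
Divisors of 82: 1, 2, 41, 82.
Check 21^d mod 83 for each divisor in increasing order:
21^1 ≡ 21 (mod 83)
21^2 ≡ 26 (mod 83)
21^41 ≡ 1 (mod 83) ✓
The smallest such exponent is 41, so the order of 21 is 41.

41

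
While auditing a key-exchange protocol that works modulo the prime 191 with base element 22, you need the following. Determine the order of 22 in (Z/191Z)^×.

190

The order of 22 must divide φ(191) = 191 − 1 = 190 = 2 · 5 · 19.
Divisors of 190: 1, 2, 5, 10, 19, 38, 95, 190.
Test each divisor d:
22^1 ≡ 22 (mod 191)
22^2 ≡ 102 (mod 191)
22^5 ≡ 70 (mod 191)
22^10 ≡ 125 (mod 191)
22^19 ≡ 7 (mod 191)
22^38 ≡ 49 (mod 191)
22^95 ≡ 190 (mod 191)
22^190 ≡ 1 (mod 191) ✓
Therefore the multiplicative order of 22 modulo 191 is 190.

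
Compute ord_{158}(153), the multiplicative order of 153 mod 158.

78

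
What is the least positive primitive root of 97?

5

φ(97) = 97 − 1 = 96 = 2^5 · 3.
Test candidates g = 2, 3, … against the prime factors q ∈ {2, 3} of φ(97): g is a generator iff g^(96/q) ≢ 1 for every such q.
g = 2: 2^48 ≡ 1 — hits 1, so not a primitive root.
g = 3: 3^48 ≡ 1 — hits 1, so not a primitive root.
g = 4: 4^48 ≡ 1 — hits 1, so not a primitive root.
g = 5: 5^48 ≡ 96; 5^32 ≡ 35 — none is 1, so 5 is a primitive root.
So 5 is the smallest generator of (Z/97Z)^×.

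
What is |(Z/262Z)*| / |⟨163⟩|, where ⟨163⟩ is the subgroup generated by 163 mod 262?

5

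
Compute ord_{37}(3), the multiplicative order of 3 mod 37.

18

By Lagrange's theorem, ord_37(3) divides φ(37) = 37 − 1 = 36 = 2^2 · 3^2.
Divisors of 36: 1, 2, 3, 4, 6, 9, 12, 18, 36.
Compute 3^d (mod 37) for the divisors d until we hit 1:
3^1 ≡ 3 (mod 37)
3^2 ≡ 9 (mod 37)
3^3 ≡ 27 (mod 37)
3^4 ≡ 7 (mod 37)
3^6 ≡ 26 (mod 37)
3^9 ≡ 36 (mod 37)
3^12 ≡ 10 (mod 37)
3^18 ≡ 1 (mod 37) ✓
The smallest such exponent is 18, so the order of 3 is 18.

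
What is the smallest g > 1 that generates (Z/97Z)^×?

φ(97) = 97 − 1 = 96 = 2^5 · 3.
g is a primitive root iff g^(96/q) ≢ 1 (mod 97) for each prime q ∈ {2, 3}.
g = 2: 2^48 ≡ 1 — hits 1, so not a primitive root.
g = 3: 3^48 ≡ 1 — hits 1, so not a primitive root.
g = 4: 4^48 ≡ 1 — hits 1, so not a primitive root.
g = 5: 5^48 ≡ 96; 5^32 ≡ 35 — none is 1, so 5 is a primitive root.
Hence the least primitive root of 97 is 5.

5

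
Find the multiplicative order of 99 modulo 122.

By Lagrange's theorem, ord_122(99) divides φ(122) = φ(2)·φ(61) = 1·60 = 60 = 2^2 · 3 · 5.
Divisors of 60: 1, 2, 3, 4, 5, 6, 10, 12, 15, 20, 30, 60.
Test each divisor d:
99^1 ≡ 99 (mod 122)
99^2 ≡ 41 (mod 122)
99^3 ≡ 33 (mod 122)
99^4 ≡ 95 (mod 122)
99^5 ≡ 11 (mod 122)
99^6 ≡ 113 (mod 122)
99^10 ≡ 121 (mod 122)
99^12 ≡ 81 (mod 122)
99^15 ≡ 111 (mod 122)
99^20 ≡ 1 (mod 122) ✓
So ord_122(99) = 20.

20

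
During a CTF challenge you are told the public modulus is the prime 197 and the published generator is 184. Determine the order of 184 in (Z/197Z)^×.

196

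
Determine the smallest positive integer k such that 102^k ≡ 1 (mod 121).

55

ord(102) | φ(121) = φ(11^2) = 11·(11−1) = 110 = 2 · 5 · 11.
Divisors of 110: 1, 2, 5, 10, 11, 22, 55, 110.
Compute 102^d (mod 121) for the divisors d until we hit 1:
102^1 ≡ 102
102^2 ≡ 119
102^5 ≡ 45
102^10 ≡ 89
102^11 ≡ 3
102^22 ≡ 9
102^55 ≡ 1
Therefore the multiplicative order of 102 modulo 121 is 55.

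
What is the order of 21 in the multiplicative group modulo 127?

63

By Lagrange's theorem, ord_127(21) divides φ(127) = 127 − 1 = 126 = 2 · 3^2 · 7.
Divisors of 126: 1, 2, 3, 6, 7, 9, 14, 18, 21, 42, 63, 126.
Test each divisor d:
21^1 ≡ 21 (mod 127)
21^2 ≡ 60 (mod 127)
21^3 ≡ 117 (mod 127)
21^6 ≡ 100 (mod 127)
21^7 ≡ 68 (mod 127)
21^9 ≡ 16 (mod 127)
21^14 ≡ 52 (mod 127)
21^18 ≡ 2 (mod 127)
21^21 ≡ 107 (mod 127)
21^42 ≡ 19 (mod 127)
21^63 ≡ 1 (mod 127) ✓
So ord_127(21) = 63.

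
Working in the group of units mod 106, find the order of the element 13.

13

By Lagrange's theorem, ord_106(13) divides φ(106) = φ(2)·φ(53) = 1·52 = 52 = 2^2 · 13.
Divisors of 52: 1, 2, 4, 13, 26, 52.
Test each divisor d:
13^1 ≡ 13
13^2 ≡ 63
13^4 ≡ 47
13^13 ≡ 1
So ord_106(13) = 13.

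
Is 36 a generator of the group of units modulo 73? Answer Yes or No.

φ(73) = 73 − 1 = 72 = 2^3 · 3^2.
Test 36^(72/q) mod 73 for each prime factor q of 72:
36^36 ≡ 1 (mod 73)  [q = 2: ≡ 1 ✗]
36^24 ≡ 8 (mod 73)  [q = 3: ≢ 1 ✓]
36^36 ≡ 1 shows ord(36) | 36, strictly less than φ(73); not a primitive root.

No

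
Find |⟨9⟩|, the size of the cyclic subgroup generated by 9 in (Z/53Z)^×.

26

ord(9) | φ(53) = 53 − 1 = 52 = 2^2 · 13.
Divisors of 52: 1, 2, 4, 13, 26, 52.
Test each divisor d:
9^1 ≡ 9 (mod 53)
9^2 ≡ 28 (mod 53)
9^4 ≡ 42 (mod 53)
9^13 ≡ 52 (mod 53)
9^26 ≡ 1 (mod 53) ✓
Hence ord(9) = 26.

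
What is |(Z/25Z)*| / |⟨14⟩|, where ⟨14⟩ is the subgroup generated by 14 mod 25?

2

ord(14) | φ(25) = φ(5^2) = 5·(5−1) = 20 = 2^2 · 5.
Divisors of 20: 1, 2, 4, 5, 10, 20.
Test each divisor d:
14^1 ≡ 14 (mod 25)
14^2 ≡ 21 (mod 25)
14^4 ≡ 16 (mod 25)
14^5 ≡ 24 (mod 25)
14^10 ≡ 1 (mod 25) ✓
So ord_25(14) = 10, hence |⟨14⟩| = 10.
Index = |(Z/25Z)^×| / |⟨14⟩| = 20 / 10 = 2.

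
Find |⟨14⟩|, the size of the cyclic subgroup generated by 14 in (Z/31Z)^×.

By Lagrange's theorem, ord_31(14) divides φ(31) = 31 − 1 = 30 = 2 · 3 · 5.
Divisors of 30: 1, 2, 3, 5, 6, 10, 15, 30.
Evaluate successive powers at the divisors of 30:
14^1 ≡ 14
14^2 ≡ 10
14^3 ≡ 16
14^5 ≡ 5
14^6 ≡ 8
14^10 ≡ 25
14^15 ≡ 1
So ord_31(14) = 15.

15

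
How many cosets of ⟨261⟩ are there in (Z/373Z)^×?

4

ord(261) | φ(373) = 373 − 1 = 372 = 2^2 · 3 · 31.
Divisors of 372: 1, 2, 3, 4, 6, 12, 31, 62, 93, 124, 186, 372.
Check 261^d mod 373 for each divisor in increasing order:
261^1 ≡ 261 (mod 373)
261^2 ≡ 235 (mod 373)
261^3 ≡ 163 (mod 373)
261^4 ≡ 21 (mod 373)
261^6 ≡ 86 (mod 373)
261^12 ≡ 309 (mod 373)
261^31 ≡ 284 (mod 373)
261^62 ≡ 88 (mod 373)
261^93 ≡ 1 (mod 373) ✓
Thus |⟨261⟩| = ord(261) = 93.
[(Z/373Z)^× : ⟨261⟩] = 372/93 = 4.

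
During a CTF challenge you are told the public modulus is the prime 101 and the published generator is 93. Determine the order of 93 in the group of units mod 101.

100

ord(93) | φ(101) = 101 − 1 = 100 = 2^2 · 5^2.
Divisors of 100: 1, 2, 4, 5, 10, 20, 25, 50, 100.
Check 93^d mod 101 for each divisor in increasing order:
93^1 ≡ 93 (mod 101)
93^2 ≡ 64 (mod 101)
93^4 ≡ 56 (mod 101)
93^5 ≡ 57 (mod 101)
93^10 ≡ 17 (mod 101)
93^20 ≡ 87 (mod 101)
93^25 ≡ 10 (mod 101)
93^50 ≡ 100 (mod 101)
93^100 ≡ 1 (mod 101) ✓
Therefore the multiplicative order of 93 modulo 101 is 100.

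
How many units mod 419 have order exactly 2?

φ(419) = 419 − 1 = 418 = 2 · 11 · 19.
In a cyclic group of order 418, there are φ(d) elements of order d for each divisor d of 418, and zero for non-divisors.
2 | 418, and φ(2) = 2 − 1 = 1.

1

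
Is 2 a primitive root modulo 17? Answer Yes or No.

No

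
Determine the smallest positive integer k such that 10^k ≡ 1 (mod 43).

21

Since 10 ∈ (Z/43Z)^×, its order divides φ(43) = 43 − 1 = 42 = 2 · 3 · 7.
Divisors of 42: 1, 2, 3, 6, 7, 14, 21, 42.
Check 10^d mod 43 for each divisor in increasing order:
10^1 ≡ 10 (mod 43)
10^2 ≡ 14 (mod 43)
10^3 ≡ 11 (mod 43)
10^6 ≡ 35 (mod 43)
10^7 ≡ 6 (mod 43)
10^14 ≡ 36 (mod 43)
10^21 ≡ 1 (mod 43) ✓
The smallest such exponent is 21, so the order of 10 is 21.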